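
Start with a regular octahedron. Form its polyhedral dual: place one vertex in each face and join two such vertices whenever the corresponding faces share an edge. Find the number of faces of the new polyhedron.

6

The base solid has V = 6, E = 12, F = 8.
The dual swaps V and F and preserves E: V′ = F = 8, E′ = E = 12, F′ = V = 6.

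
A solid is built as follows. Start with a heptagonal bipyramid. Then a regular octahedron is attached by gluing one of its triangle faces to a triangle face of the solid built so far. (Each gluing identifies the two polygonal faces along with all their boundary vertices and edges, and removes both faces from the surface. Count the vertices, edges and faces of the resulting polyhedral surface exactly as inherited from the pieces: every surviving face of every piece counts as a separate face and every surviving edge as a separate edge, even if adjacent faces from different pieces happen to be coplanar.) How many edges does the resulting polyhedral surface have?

A heptagonal bipyramid: V=9, E=21, F=14.
Attach a regular octahedron (V=6, E=12, F=8) along a 3-gon: merge 3 vertices and 3 edges, delete both glued faces → V=12, E=30, F=20.
Check: V − E + F = 12 − 30 + 20 = 2.

30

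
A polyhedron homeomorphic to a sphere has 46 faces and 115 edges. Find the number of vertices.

71

Here V − E + F = 2.
V = 2 + E − F = 2 + 115 − 46 = 71.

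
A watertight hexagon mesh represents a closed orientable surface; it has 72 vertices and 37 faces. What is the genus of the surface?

Every face is a hexagon, so 2E = 6·37 = 222, giving E = 111.
χ = V − E + F = 72 − 111 + 37 = -2.
For a closed orientable surface χ = 2 − 2g, so g = (2 − (-2))/2 = 2.

2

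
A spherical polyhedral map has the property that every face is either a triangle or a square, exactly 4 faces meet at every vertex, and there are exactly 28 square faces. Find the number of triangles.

8

Let x be the number of triangles; then F = 28 + x.
Edge–face incidences: 2E = 4·28 + 3·x = 112 + 3x.
Every vertex has degree 4, so 4V = 2E.
Euler: V − E + F = 2 ⇒ (2E)/4 − E + (28 + x) = 2.
Multiply by 8: 2·(2E) − 4·(2E) + 8·(28 + x) = 16, i.e. 224 + 8x − 2·(112 + 3x) = 16.
Collecting terms: 2x = 16, so x = 8.
Then 2E = 112 + 3·8 = 136, so E = 68, V = 2E/4 = 34, F = 28 + 8 = 36.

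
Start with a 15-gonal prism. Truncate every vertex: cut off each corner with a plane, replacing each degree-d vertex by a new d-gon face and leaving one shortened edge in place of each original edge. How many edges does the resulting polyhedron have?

The base solid has V = 30, E = 45, F = 17.
Truncation replaces each original edge-end by a new vertex, so V′ = 2E = 90.
Each original edge survives, and each old vertex of degree d contributes d new edges; summing degrees gives Σd = 2E, so E′ = E + 2E = 3E = 135.
Each original face survives and each original vertex becomes one new face: F′ = F + V = 47.

135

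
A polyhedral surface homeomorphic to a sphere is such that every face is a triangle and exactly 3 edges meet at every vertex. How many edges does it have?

6

Each face has 3 edges and each edge borders two faces, so 2E = 3F.
Each vertex has degree 3, so 3V = 2E and hence V = 3F/3.
Euler: V − E + F = 2 ⇒ (3F/3) − (3F/2) + F = 2.
Multiply by 6: (6 − 9 + 6)F = 12, i.e. 3F = 12.
So F = 4, E = 3·4/2 = 6, V = 3·4/3 = 4.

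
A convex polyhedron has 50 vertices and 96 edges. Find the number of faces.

48

Here V − E + F = 2.
F = 2 − V + E = 2 − 50 + 96 = 48.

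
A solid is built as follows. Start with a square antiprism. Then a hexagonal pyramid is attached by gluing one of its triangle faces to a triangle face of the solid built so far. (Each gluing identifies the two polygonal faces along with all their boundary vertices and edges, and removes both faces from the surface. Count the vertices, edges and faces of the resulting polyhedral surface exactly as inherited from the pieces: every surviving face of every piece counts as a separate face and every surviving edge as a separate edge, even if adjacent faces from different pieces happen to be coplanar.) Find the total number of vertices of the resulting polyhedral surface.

A square antiprism: V=8, E=16, F=10.
Attach a hexagonal pyramid (V=7, E=12, F=7) along a 3-gon: merge 3 vertices and 3 edges, delete both glued faces → V=12, E=25, F=15.
Check: V − E + F = 12 − 25 + 15 = 2.

12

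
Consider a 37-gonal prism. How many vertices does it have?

74

A prism on an n-gon has two n-gon bases and n rectangular sides: V = 2·37 = 74, E = 3·37 = 111, F = 37 + 2 = 39.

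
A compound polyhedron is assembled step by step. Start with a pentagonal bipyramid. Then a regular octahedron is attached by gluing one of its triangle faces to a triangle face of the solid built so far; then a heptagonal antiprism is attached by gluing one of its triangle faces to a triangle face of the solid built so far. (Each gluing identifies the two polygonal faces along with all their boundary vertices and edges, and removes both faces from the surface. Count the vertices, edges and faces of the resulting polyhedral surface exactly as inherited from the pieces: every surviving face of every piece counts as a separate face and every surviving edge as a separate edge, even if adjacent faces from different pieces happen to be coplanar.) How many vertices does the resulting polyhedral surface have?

A pentagonal bipyramid: V=7, E=15, F=10.
Attach a regular octahedron (V=6, E=12, F=8) along a 3-gon: merge 3 vertices and 3 edges, delete both glued faces → V=10, E=24, F=16.
Attach a heptagonal antiprism (V=14, E=28, F=16) along a 3-gon: merge 3 vertices and 3 edges, delete both glued faces → V=21, E=49, F=30.
Check: V − E + F = 21 − 49 + 30 = 2.

21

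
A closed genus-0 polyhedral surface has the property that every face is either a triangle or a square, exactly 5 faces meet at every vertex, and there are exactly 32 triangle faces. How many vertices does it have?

Let x be the number of squares; then F = 32 + x.
Edge–face incidences: 2E = 3·32 + 4·x = 96 + 4x.
Every vertex has degree 5, so 5V = 2E.
Euler: V − E + F = 2 ⇒ (2E)/5 − E + (32 + x) = 2.
Multiply by 10: 2·(2E) − 5·(2E) + 10·(32 + x) = 20, i.e. 320 + 10x − 3·(96 + 4x) = 20.
Collecting terms: −2x + 32 = 20, so −2x = −12, so x = 6.
Then 2E = 96 + 4·6 = 120, so E = 60, V = 2E/5 = 24, F = 32 + 6 = 38.

24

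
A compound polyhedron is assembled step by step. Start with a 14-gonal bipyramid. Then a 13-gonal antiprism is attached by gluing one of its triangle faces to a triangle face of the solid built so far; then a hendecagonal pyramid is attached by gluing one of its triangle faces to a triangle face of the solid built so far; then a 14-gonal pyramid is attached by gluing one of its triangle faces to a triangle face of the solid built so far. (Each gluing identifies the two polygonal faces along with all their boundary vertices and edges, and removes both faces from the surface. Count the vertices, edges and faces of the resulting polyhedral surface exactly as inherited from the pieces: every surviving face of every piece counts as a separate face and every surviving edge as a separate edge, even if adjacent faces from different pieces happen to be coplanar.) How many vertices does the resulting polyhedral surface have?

A 14-gonal bipyramid: V=16, E=42, F=28.
Attach a 13-gonal antiprism (V=26, E=52, F=28) along a 3-gon: merge 3 vertices and 3 edges, delete both glued faces → V=39, E=91, F=54.
Attach a hendecagonal pyramid (V=12, E=22, F=12) along a 3-gon: merge 3 vertices and 3 edges, delete both glued faces → V=48, E=110, F=64.
Attach a 14-gonal pyramid (V=15, E=28, F=15) along a 3-gon: merge 3 vertices and 3 edges, delete both glued faces → V=60, E=135, F=77.
Check: V − E + F = 60 − 135 + 77 = 2.

60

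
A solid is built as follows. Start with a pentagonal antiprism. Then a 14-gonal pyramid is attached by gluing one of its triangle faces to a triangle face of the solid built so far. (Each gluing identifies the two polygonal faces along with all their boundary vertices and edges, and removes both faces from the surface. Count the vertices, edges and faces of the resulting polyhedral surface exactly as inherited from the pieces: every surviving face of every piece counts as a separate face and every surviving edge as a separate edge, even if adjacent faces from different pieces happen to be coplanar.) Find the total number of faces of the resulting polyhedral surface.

25

A pentagonal antiprism: V=10, E=20, F=12.
Attach a 14-gonal pyramid (V=15, E=28, F=15) along a 3-gon: merge 3 vertices and 3 edges, delete both glued faces → V=22, E=45, F=25.
Check: V − E + F = 22 − 45 + 25 = 2.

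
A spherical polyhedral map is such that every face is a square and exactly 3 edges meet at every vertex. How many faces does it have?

6

Each face has 4 edges and each edge borders two faces, so 2E = 4F.
Each vertex has degree 3, so 3V = 2E and hence V = 4F/3.
Euler: V − E + F = 2 ⇒ (4F/3) − (4F/2) + F = 2.
Multiply by 6: (8 − 12 + 6)F = 12, i.e. 2F = 12.
So F = 6, E = 4·6/2 = 12, V = 4·6/3 = 8.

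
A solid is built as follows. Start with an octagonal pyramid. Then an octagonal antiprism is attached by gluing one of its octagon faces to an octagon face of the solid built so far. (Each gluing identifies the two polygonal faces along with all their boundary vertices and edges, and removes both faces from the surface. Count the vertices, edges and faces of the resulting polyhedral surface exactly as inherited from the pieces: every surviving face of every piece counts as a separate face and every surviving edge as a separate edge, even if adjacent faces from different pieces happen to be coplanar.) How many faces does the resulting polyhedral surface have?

25

An octagonal pyramid: V=9, E=16, F=9.
Attach an octagonal antiprism (V=16, E=32, F=18) along an 8-gon: merge 8 vertices and 8 edges, delete both glued faces → V=17, E=40, F=25.
Check: V − E + F = 17 − 40 + 25 = 2.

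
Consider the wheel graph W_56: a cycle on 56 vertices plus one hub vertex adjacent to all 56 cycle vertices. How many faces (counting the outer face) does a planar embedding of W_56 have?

W_56 has V = 56 + 1 = 57 vertices and E = 2·56 = 112 edges.
By Euler's formula F = 2 − V + E = 2 − 57 + 112 = 57.

57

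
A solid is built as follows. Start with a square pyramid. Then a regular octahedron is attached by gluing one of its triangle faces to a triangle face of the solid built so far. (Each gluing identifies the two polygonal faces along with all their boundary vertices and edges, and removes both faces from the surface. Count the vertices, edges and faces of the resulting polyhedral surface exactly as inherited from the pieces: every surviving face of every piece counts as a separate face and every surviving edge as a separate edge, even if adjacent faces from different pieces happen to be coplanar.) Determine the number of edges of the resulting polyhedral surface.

17

A square pyramid: V=5, E=8, F=5.
Attach a regular octahedron (V=6, E=12, F=8) along a 3-gon: merge 3 vertices and 3 edges, delete both glued faces → V=8, E=17, F=11.
Check: V − E + F = 8 − 17 + 11 = 2.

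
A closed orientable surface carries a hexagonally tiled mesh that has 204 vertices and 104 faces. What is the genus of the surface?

3

Every face is a hexagon, so 2E = 6·104 = 624, giving E = 312.
χ = V − E + F = 204 − 312 + 104 = -4.
For a closed orientable surface χ = 2 − 2g, so g = (2 − (-4))/2 = 3.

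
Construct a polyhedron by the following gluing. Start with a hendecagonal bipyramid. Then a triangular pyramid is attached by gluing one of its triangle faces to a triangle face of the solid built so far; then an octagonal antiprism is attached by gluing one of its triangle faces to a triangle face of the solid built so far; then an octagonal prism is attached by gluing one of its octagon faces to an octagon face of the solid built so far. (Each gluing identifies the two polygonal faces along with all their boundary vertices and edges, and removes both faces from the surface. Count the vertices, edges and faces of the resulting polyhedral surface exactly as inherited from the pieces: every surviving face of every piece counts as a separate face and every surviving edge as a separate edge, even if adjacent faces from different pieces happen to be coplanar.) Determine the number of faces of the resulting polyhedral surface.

48

A hendecagonal bipyramid: V=13, E=33, F=22.
Attach a triangular pyramid (V=4, E=6, F=4) along a 3-gon: merge 3 vertices and 3 edges, delete both glued faces → V=14, E=36, F=24.
Attach an octagonal antiprism (V=16, E=32, F=18) along a 3-gon: merge 3 vertices and 3 edges, delete both glued faces → V=27, E=65, F=40.
Attach an octagonal prism (V=16, E=24, F=10) along an 8-gon: merge 8 vertices and 8 edges, delete both glued faces → V=35, E=81, F=48.
Check: V − E + F = 35 − 81 + 48 = 2.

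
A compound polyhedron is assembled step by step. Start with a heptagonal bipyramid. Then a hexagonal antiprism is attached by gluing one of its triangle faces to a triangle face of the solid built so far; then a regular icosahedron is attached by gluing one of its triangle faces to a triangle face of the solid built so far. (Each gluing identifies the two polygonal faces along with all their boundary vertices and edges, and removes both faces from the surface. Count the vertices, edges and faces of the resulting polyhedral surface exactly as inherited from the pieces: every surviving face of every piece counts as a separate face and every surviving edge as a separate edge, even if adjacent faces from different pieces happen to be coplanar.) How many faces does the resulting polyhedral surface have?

A heptagonal bipyramid: V=9, E=21, F=14.
Attach a hexagonal antiprism (V=12, E=24, F=14) along a 3-gon: merge 3 vertices and 3 edges, delete both glued faces → V=18, E=42, F=26.
Attach a regular icosahedron (V=12, E=30, F=20) along a 3-gon: merge 3 vertices and 3 edges, delete both glued faces → V=27, E=69, F=44.
Check: V − E + F = 27 − 69 + 44 = 2.

44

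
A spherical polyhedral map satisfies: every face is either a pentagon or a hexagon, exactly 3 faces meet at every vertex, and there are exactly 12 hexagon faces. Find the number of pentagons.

Let x be the number of pentagons; then F = 12 + x.
Edge–face incidences: 2E = 6·12 + 5·x = 72 + 5x.
Every vertex has degree 3, so 3V = 2E.
Euler: V − E + F = 2 ⇒ (2E)/3 − E + (12 + x) = 2.
Multiply by 6: 2·(2E) − 3·(2E) + 6·(12 + x) = 12, i.e. 72 + 6x − (72 + 5x) = 12.
Collecting terms: x = 12.
Then 2E = 72 + 5·12 = 132, so E = 66, V = 2E/3 = 44, F = 12 + 12 = 24.

12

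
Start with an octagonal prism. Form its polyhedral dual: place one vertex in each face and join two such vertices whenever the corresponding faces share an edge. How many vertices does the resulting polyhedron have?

The base solid has V = 16, E = 24, F = 10.
The dual swaps V and F and preserves E: V′ = F = 10, E′ = E = 24, F′ = V = 16.

10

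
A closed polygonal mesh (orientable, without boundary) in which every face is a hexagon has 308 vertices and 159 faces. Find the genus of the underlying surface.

6

Every face is a hexagon, so 2E = 6·159 = 954, giving E = 477.
χ = V − E + F = 308 − 477 + 159 = -10.
For a closed orientable surface χ = 2 − 2g, so g = (2 − (-10))/2 = 6.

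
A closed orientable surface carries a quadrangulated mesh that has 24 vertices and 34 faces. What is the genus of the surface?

6

Every face is a square, so 2E = 4·34 = 136, giving E = 68.
χ = V − E + F = 24 − 68 + 34 = -10.
For a closed orientable surface χ = 2 − 2g, so g = (2 − (-10))/2 = 6.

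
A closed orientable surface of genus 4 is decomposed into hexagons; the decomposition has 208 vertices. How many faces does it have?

χ = 2 − 2·4 = -6, and every face is a hexagon so 6F = 2E.
V − E + F = -6 with E = 6F/2 gives 208 − (6/2 − 1)·F = -6, so F = 107 and E = 321.

107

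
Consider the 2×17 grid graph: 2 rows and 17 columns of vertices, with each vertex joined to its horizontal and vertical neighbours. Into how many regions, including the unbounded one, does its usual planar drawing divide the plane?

The grid has V = 2·17 = 34 vertices and E = 2·16 + 17·1 = 49 edges.
F = 2 − V + E = 2 − 34 + 49 = 17.

17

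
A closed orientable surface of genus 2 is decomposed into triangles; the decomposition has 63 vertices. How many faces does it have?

130

χ = 2 − 2·2 = -2, and every face is a triangle so 3F = 2E.
V − E + F = -2 with E = 3F/2 gives 63 − (3/2 − 1)·F = -2, so F = 130 and E = 195.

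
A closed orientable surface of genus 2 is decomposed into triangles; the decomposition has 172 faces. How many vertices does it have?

χ = 2 − 2·2 = -2, and every face is a triangle so 3F = 2E.
E = 3·172/2 = 258. Then V = -2 + E − F = -2 + 258 − 172 = 84.

84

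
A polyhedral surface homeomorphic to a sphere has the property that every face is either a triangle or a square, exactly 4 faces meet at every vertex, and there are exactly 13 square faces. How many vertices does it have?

Let x be the number of triangles; then F = 13 + x.
Edge–face incidences: 2E = 4·13 + 3·x = 52 + 3x.
Every vertex has degree 4, so 4V = 2E.
Euler: V − E + F = 2 ⇒ (2E)/4 − E + (13 + x) = 2.
Multiply by 8: 2·(2E) − 4·(2E) + 8·(13 + x) = 16, i.e. 104 + 8x − 2·(52 + 3x) = 16.
Collecting terms: 2x = 16, so x = 8.
Then 2E = 52 + 3·8 = 76, so E = 38, V = 2E/4 = 19, F = 13 + 8 = 21.

19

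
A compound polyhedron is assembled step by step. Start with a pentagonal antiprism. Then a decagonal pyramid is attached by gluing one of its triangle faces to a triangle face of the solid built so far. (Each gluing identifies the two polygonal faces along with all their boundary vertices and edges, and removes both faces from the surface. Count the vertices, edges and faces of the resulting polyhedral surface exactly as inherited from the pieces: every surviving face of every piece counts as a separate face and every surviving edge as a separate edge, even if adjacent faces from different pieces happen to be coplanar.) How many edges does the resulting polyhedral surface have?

37

A pentagonal antiprism: V=10, E=20, F=12.
Attach a decagonal pyramid (V=11, E=20, F=11) along a 3-gon: merge 3 vertices and 3 edges, delete both glued faces → V=18, E=37, F=21.
Check: V − E + F = 18 − 37 + 21 = 2.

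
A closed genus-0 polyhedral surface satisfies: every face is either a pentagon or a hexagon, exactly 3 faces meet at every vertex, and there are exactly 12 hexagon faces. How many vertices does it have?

Let x be the number of pentagons; then F = 12 + x.
Edge–face incidences: 2E = 6·12 + 5·x = 72 + 5x.
Every vertex has degree 3, so 3V = 2E.
Euler: V − E + F = 2 ⇒ (2E)/3 − E + (12 + x) = 2.
Multiply by 6: 2·(2E) − 3·(2E) + 6·(12 + x) = 12, i.e. 72 + 6x − (72 + 5x) = 12.
Collecting terms: x = 12.
Then 2E = 72 + 5·12 = 132, so E = 66, V = 2E/3 = 44, F = 12 + 12 = 24.

44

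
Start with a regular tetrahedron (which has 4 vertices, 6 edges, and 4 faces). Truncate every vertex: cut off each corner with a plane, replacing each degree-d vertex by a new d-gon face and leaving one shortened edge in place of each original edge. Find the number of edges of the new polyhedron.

18

Truncation replaces each original edge-end by a new vertex, so V′ = 2E = 12.
Each original edge survives, and each old vertex of degree d contributes d new edges; summing degrees gives Σd = 2E, so E′ = E + 2E = 3E = 18.
Each original face survives and each original vertex becomes one new face: F′ = F + V = 8.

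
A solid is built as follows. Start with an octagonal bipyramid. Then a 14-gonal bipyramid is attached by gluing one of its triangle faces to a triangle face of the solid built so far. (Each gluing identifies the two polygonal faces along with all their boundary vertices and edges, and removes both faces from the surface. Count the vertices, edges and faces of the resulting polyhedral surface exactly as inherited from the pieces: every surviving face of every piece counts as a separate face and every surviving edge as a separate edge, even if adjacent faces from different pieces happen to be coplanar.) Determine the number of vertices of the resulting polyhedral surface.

An octagonal bipyramid: V=10, E=24, F=16.
Attach a 14-gonal bipyramid (V=16, E=42, F=28) along a 3-gon: merge 3 vertices and 3 edges, delete both glued faces → V=23, E=63, F=42.
Check: V − E + F = 23 − 63 + 42 = 2.

23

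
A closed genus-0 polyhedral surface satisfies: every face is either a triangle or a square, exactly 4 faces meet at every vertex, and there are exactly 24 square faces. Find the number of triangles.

8

Let x be the number of triangles; then F = 24 + x.
Edge–face incidences: 2E = 4·24 + 3·x = 96 + 3x.
Every vertex has degree 4, so 4V = 2E.
Euler: V − E + F = 2 ⇒ (2E)/4 − E + (24 + x) = 2.
Multiply by 8: 2·(2E) − 4·(2E) + 8·(24 + x) = 16, i.e. 192 + 8x − 2·(96 + 3x) = 16.
Collecting terms: 2x = 16, so x = 8.
Then 2E = 96 + 3·8 = 120, so E = 60, V = 2E/4 = 30, F = 24 + 8 = 32.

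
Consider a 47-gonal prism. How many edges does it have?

A prism on an n-gon has two n-gon bases and n rectangular sides: V = 2·47 = 94, E = 3·47 = 141, F = 47 + 2 = 49.

141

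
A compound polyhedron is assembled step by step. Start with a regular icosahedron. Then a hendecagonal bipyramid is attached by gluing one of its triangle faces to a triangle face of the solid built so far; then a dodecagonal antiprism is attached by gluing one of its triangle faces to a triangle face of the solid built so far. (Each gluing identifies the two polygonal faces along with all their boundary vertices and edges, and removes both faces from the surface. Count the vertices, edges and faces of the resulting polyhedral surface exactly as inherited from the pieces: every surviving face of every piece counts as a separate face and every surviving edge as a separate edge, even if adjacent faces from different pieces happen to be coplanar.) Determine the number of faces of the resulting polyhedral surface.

64

A regular icosahedron: V=12, E=30, F=20.
Attach a hendecagonal bipyramid (V=13, E=33, F=22) along a 3-gon: merge 3 vertices and 3 edges, delete both glued faces → V=22, E=60, F=40.
Attach a dodecagonal antiprism (V=24, E=48, F=26) along a 3-gon: merge 3 vertices and 3 edges, delete both glued faces → V=43, E=105, F=64.
Check: V − E + F = 43 − 105 + 64 = 2.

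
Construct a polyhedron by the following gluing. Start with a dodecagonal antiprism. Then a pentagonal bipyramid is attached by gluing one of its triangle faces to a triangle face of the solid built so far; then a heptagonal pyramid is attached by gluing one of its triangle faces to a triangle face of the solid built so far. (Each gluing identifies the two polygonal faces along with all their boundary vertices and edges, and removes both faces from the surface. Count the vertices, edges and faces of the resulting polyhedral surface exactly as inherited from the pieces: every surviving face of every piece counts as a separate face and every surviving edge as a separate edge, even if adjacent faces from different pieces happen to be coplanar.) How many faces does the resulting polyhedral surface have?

40

A dodecagonal antiprism: V=24, E=48, F=26.
Attach a pentagonal bipyramid (V=7, E=15, F=10) along a 3-gon: merge 3 vertices and 3 edges, delete both glued faces → V=28, E=60, F=34.
Attach a heptagonal pyramid (V=8, E=14, F=8) along a 3-gon: merge 3 vertices and 3 edges, delete both glued faces → V=33, E=71, F=40.
Check: V − E + F = 33 − 71 + 40 = 2.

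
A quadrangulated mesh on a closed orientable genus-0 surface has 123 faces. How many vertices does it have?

χ = 2 − 2·0 = 2, and every face is a square so 4F = 2E.
E = 4·123/2 = 246. Then V = 2 + E − F = 2 + 246 − 123 = 125.

125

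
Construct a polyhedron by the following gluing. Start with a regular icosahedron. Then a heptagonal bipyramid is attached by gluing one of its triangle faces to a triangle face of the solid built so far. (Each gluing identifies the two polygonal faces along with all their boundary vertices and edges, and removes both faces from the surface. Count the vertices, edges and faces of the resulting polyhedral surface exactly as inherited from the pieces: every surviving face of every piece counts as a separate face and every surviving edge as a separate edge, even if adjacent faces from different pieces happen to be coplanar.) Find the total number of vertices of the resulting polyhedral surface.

A regular icosahedron: V=12, E=30, F=20.
Attach a heptagonal bipyramid (V=9, E=21, F=14) along a 3-gon: merge 3 vertices and 3 edges, delete both glued faces → V=18, E=48, F=32.
Check: V − E + F = 18 − 48 + 32 = 2.

18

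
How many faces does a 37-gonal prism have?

39

A prism on an n-gon has two n-gon bases and n rectangular sides: V = 2·37 = 74, E = 3·37 = 111, F = 37 + 2 = 39.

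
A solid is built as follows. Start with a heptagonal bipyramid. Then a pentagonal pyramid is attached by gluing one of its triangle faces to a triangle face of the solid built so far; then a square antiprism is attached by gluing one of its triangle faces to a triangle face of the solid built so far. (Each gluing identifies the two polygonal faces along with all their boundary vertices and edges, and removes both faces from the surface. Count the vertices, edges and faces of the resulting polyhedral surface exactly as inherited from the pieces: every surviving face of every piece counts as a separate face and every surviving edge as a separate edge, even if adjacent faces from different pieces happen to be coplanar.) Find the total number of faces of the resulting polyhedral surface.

26

A heptagonal bipyramid: V=9, E=21, F=14.
Attach a pentagonal pyramid (V=6, E=10, F=6) along a 3-gon: merge 3 vertices and 3 edges, delete both glued faces → V=12, E=28, F=18.
Attach a square antiprism (V=8, E=16, F=10) along a 3-gon: merge 3 vertices and 3 edges, delete both glued faces → V=17, E=41, F=26.
Check: V − E + F = 17 − 41 + 26 = 2.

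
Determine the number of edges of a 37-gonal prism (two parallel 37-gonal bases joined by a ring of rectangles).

A prism on an n-gon has two n-gon bases and n rectangular sides: V = 2·37 = 74, E = 3·37 = 111, F = 37 + 2 = 39.

111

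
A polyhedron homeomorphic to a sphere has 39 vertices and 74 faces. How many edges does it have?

Here V − E + F = 2.
E = V + F − (2) = 39 + 74 − (2) = 111.

111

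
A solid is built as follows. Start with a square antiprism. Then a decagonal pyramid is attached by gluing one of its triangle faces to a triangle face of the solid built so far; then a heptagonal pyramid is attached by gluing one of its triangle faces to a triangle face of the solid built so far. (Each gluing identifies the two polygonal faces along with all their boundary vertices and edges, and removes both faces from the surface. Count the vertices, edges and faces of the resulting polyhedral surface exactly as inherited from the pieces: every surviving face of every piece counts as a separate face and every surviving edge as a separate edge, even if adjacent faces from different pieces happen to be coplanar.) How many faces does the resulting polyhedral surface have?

A square antiprism: V=8, E=16, F=10.
Attach a decagonal pyramid (V=11, E=20, F=11) along a 3-gon: merge 3 vertices and 3 edges, delete both glued faces → V=16, E=33, F=19.
Attach a heptagonal pyramid (V=8, E=14, F=8) along a 3-gon: merge 3 vertices and 3 edges, delete both glued faces → V=21, E=44, F=25.
Check: V − E + F = 21 − 44 + 25 = 2.

25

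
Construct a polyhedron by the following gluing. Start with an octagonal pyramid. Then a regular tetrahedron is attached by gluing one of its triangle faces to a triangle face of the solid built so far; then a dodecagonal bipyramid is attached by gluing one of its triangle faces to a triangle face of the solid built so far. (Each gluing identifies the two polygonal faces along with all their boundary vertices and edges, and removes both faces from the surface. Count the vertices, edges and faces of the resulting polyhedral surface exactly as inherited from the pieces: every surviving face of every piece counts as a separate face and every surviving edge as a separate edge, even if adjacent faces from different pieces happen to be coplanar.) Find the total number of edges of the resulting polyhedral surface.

52

An octagonal pyramid: V=9, E=16, F=9.
Attach a regular tetrahedron (V=4, E=6, F=4) along a 3-gon: merge 3 vertices and 3 edges, delete both glued faces → V=10, E=19, F=11.
Attach a dodecagonal bipyramid (V=14, E=36, F=24) along a 3-gon: merge 3 vertices and 3 edges, delete both glued faces → V=21, E=52, F=33.
Check: V − E + F = 21 − 52 + 33 = 2.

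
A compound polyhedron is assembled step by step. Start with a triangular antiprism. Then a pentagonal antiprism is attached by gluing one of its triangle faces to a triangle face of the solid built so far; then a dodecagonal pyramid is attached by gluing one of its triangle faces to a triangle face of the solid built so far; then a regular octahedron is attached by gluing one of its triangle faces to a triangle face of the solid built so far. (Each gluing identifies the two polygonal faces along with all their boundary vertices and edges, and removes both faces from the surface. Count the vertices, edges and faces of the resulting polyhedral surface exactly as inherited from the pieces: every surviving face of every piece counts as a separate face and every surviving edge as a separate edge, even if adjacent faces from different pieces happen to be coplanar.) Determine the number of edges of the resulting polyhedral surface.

A triangular antiprism: V=6, E=12, F=8.
Attach a pentagonal antiprism (V=10, E=20, F=12) along a 3-gon: merge 3 vertices and 3 edges, delete both glued faces → V=13, E=29, F=18.
Attach a dodecagonal pyramid (V=13, E=24, F=13) along a 3-gon: merge 3 vertices and 3 edges, delete both glued faces → V=23, E=50, F=29.
Attach a regular octahedron (V=6, E=12, F=8) along a 3-gon: merge 3 vertices and 3 edges, delete both glued faces → V=26, E=59, F=35.
Check: V − E + F = 26 − 59 + 35 = 2.

59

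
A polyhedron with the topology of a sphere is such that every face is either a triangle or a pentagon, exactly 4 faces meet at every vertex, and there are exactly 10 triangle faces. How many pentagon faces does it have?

Let x be the number of pentagons; then F = 10 + x.
Edge–face incidences: 2E = 3·10 + 5·x = 30 + 5x.
Every vertex has degree 4, so 4V = 2E.
Euler: V − E + F = 2 ⇒ (2E)/4 − E + (10 + x) = 2.
Multiply by 8: 2·(2E) − 4·(2E) + 8·(10 + x) = 16, i.e. 80 + 8x − 2·(30 + 5x) = 16.
Collecting terms: −2x + 20 = 16, so −2x = −4, so x = 2.
Then 2E = 30 + 5·2 = 40, so E = 20, V = 2E/4 = 10, F = 10 + 2 = 12.

2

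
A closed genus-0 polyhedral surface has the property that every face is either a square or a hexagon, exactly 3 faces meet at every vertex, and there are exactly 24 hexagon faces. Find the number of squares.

Let x be the number of squares; then F = 24 + x.
Edge–face incidences: 2E = 6·24 + 4·x = 144 + 4x.
Every vertex has degree 3, so 3V = 2E.
Euler: V − E + F = 2 ⇒ (2E)/3 − E + (24 + x) = 2.
Multiply by 6: 2·(2E) − 3·(2E) + 6·(24 + x) = 12, i.e. 144 + 6x − (144 + 4x) = 12.
Collecting terms: 2x = 12, so x = 6.
Then 2E = 144 + 4·6 = 168, so E = 84, V = 2E/3 = 56, F = 24 + 6 = 30.

6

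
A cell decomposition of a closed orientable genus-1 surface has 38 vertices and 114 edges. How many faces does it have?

76

For a closed orientable surface of genus 1, χ = 2 − 2·1 = 0.
F = 0 − V + E = 0 − 38 + 114 = 76.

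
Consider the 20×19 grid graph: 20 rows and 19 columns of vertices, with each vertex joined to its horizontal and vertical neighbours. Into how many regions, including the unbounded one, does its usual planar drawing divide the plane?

The grid has V = 20·19 = 380 vertices and E = 20·18 + 19·19 = 721 edges.
F = 2 − V + E = 2 − 380 + 721 = 343.

343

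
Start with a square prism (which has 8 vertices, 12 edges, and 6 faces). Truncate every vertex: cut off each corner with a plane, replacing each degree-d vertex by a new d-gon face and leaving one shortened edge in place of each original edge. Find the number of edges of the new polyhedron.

Truncation replaces each original edge-end by a new vertex, so V′ = 2E = 24.
Each original edge survives, and each old vertex of degree d contributes d new edges; summing degrees gives Σd = 2E, so E′ = E + 2E = 3E = 36.
Each original face survives and each original vertex becomes one new face: F′ = F + V = 14.

36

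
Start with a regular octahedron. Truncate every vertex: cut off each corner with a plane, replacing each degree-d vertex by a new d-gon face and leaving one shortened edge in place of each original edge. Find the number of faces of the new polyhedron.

The base solid has V = 6, E = 12, F = 8.
Truncation replaces each original edge-end by a new vertex, so V′ = 2E = 24.
Each original edge survives, and each old vertex of degree d contributes d new edges; summing degrees gives Σd = 2E, so E′ = E + 2E = 3E = 36.
Each original face survives and each original vertex becomes one new face: F′ = F + V = 14.

14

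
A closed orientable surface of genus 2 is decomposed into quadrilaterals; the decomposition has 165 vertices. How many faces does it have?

167

χ = 2 − 2·2 = -2, and every face is a square so 4F = 2E.
V − E + F = -2 with E = 4F/2 gives 165 − (4/2 − 1)·F = -2, so F = 167 and E = 334.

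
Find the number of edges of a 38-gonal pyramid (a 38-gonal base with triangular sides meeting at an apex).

76

A pyramid on an n-gon base has one n-gon and n triangles: V = 38 + 1 = 39, E = 2·38 = 76, F = 38 + 1 = 39.
Check: V − E + F = 39 − 76 + 39 = 2.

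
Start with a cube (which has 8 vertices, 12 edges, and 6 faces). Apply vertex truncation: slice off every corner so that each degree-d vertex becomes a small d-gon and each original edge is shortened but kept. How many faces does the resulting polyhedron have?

Truncation replaces each original edge-end by a new vertex, so V′ = 2E = 24.
Each original edge survives, and each old vertex of degree d contributes d new edges; summing degrees gives Σd = 2E, so E′ = E + 2E = 3E = 36.
Each original face survives and each original vertex becomes one new face: F′ = F + V = 14.

14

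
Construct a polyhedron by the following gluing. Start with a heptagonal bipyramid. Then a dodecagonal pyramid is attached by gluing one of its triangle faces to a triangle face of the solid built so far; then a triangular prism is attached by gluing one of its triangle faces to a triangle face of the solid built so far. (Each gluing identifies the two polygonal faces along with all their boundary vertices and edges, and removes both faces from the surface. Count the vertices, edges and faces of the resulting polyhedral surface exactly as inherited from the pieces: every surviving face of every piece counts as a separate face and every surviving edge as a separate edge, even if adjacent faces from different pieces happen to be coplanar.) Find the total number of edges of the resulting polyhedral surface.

A heptagonal bipyramid: V=9, E=21, F=14.
Attach a dodecagonal pyramid (V=13, E=24, F=13) along a 3-gon: merge 3 vertices and 3 edges, delete both glued faces → V=19, E=42, F=25.
Attach a triangular prism (V=6, E=9, F=5) along a 3-gon: merge 3 vertices and 3 edges, delete both glued faces → V=22, E=48, F=28.
Check: V − E + F = 22 − 48 + 28 = 2.

48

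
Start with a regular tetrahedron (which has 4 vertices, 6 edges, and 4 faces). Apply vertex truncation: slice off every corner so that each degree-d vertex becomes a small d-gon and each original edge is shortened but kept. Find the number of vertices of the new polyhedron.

Truncation replaces each original edge-end by a new vertex, so V′ = 2E = 12.
Each original edge survives, and each old vertex of degree d contributes d new edges; summing degrees gives Σd = 2E, so E′ = E + 2E = 3E = 18.
Each original face survives and each original vertex becomes one new face: F′ = F + V = 8.

12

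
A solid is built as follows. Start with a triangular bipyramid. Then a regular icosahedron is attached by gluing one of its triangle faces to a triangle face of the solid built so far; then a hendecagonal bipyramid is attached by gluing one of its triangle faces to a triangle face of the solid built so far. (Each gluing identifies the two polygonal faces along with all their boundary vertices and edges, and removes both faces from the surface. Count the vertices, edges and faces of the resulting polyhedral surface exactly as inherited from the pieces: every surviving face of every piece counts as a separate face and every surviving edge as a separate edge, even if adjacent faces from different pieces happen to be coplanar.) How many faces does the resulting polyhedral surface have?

A triangular bipyramid: V=5, E=9, F=6.
Attach a regular icosahedron (V=12, E=30, F=20) along a 3-gon: merge 3 vertices and 3 edges, delete both glued faces → V=14, E=36, F=24.
Attach a hendecagonal bipyramid (V=13, E=33, F=22) along a 3-gon: merge 3 vertices and 3 edges, delete both glued faces → V=24, E=66, F=44.
Check: V − E + F = 24 − 66 + 44 = 2.

44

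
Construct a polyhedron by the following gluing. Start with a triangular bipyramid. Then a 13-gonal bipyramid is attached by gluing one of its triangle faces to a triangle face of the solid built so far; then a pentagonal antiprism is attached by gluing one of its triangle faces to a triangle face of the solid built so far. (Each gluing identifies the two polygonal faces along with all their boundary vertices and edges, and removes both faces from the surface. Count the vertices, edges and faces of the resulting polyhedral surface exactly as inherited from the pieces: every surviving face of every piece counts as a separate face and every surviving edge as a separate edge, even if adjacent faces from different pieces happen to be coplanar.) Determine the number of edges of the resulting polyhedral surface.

A triangular bipyramid: V=5, E=9, F=6.
Attach a 13-gonal bipyramid (V=15, E=39, F=26) along a 3-gon: merge 3 vertices and 3 edges, delete both glued faces → V=17, E=45, F=30.
Attach a pentagonal antiprism (V=10, E=20, F=12) along a 3-gon: merge 3 vertices and 3 edges, delete both glued faces → V=24, E=62, F=40.
Check: V − E + F = 24 − 62 + 40 = 2.

62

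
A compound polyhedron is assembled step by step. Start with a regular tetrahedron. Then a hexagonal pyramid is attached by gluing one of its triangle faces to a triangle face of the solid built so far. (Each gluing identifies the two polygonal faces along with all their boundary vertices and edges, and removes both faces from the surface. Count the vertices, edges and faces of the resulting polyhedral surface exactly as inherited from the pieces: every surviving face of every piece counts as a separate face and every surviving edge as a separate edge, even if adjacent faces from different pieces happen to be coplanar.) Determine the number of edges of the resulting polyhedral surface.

15

A regular tetrahedron: V=4, E=6, F=4.
Attach a hexagonal pyramid (V=7, E=12, F=7) along a 3-gon: merge 3 vertices and 3 edges, delete both glued faces → V=8, E=15, F=9.
Check: V − E + F = 8 − 15 + 9 = 2.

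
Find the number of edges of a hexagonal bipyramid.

A bipyramid over an n-gon has 2n triangular faces and n + 2 vertices: V = 6 + 2 = 8, E = 3·6 = 18, F = 2·6 = 12.

18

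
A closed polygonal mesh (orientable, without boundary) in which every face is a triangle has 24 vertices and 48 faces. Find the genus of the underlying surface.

Every face is a triangle, so 2E = 3·48 = 144, giving E = 72.
χ = V − E + F = 24 − 72 + 48 = 0.
For a closed orientable surface χ = 2 − 2g, so g = (2 − (0))/2 = 1.

1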